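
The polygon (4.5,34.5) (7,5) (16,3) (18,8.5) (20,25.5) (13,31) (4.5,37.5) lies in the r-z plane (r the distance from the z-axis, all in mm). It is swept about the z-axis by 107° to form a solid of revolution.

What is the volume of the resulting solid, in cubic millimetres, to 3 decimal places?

Volume = 7900.624 mm³

Profile (r,z), 7 vertices: (4.5,34.5) (7,5) (16,3) (18,8.5) (20,25.5) (13,31) (4.5,37.5)
edge 0: (4.5,34.5)→(7,5)  cross = 4.5·5 − 7·34.5 = -219.0000; (r_i+r_j)·cross = 11.5·-219.0000 = -2518.5000
edge 1: (7,5)→(16,3)  cross = 7·3 − 16·5 = -59.0000; (r_i+r_j)·cross = 23·-59.0000 = -1357.0000
edge 2: (16,3)→(18,8.5)  cross = 16·8.5 − 18·3 = 82.0000; (r_i+r_j)·cross = 34·82.0000 = 2788.0000
edge 3: (18,8.5)→(20,25.5)  cross = 18·25.5 − 20·8.5 = 289.0000; (r_i+r_j)·cross = 38·289.0000 = 10982.0000
edge 4: (20,25.5)→(13,31)  cross = 20·31 − 13·25.5 = 288.5000; (r_i+r_j)·cross = 33·288.5000 = 9520.5000
edge 5: (13,31)→(4.5,37.5)  cross = 13·37.5 − 4.5·31 = 348.0000; (r_i+r_j)·cross = 17.5·348.0000 = 6090.0000
edge 6: (4.5,37.5)→(4.5,34.5)  cross = 4.5·34.5 − 4.5·37.5 = -13.5000; (r_i+r_j)·cross = 9·-13.5000 = -121.5000
Σcross = 716.0000 → A = |Σcross|/2 = 358.0000 mm²
Σ(r_i+r_j)·cross = 25383.5000 → first moment M = |Σ|/6 = 4230.5833
R_c = M/A = 4230.5833/358.0000 = 11.8173 mm
θ = 107° = 1.867502 rad
V = θ·R_c·A = 1.867502·11.8173·358.0000 = 7900.624 mm³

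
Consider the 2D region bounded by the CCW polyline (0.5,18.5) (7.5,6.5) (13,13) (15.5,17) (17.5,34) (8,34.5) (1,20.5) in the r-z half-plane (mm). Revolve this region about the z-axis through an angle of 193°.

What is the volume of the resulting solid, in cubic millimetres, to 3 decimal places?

Volume = 9515.550 mm³

Profile (r,z), 7 vertices: (0.5,18.5) (7.5,6.5) (13,13) (15.5,17) (17.5,34) (8,34.5) (1,20.5)
edge 0: (0.5,18.5)→(7.5,6.5)  cross = 0.5·6.5 − 7.5·18.5 = -135.5000; (r_i+r_j)·cross = 8·-135.5000 = -1084.0000
edge 1: (7.5,6.5)→(13,13)  cross = 7.5·13 − 13·6.5 = 13.0000; (r_i+r_j)·cross = 20.5·13.0000 = 266.5000
edge 2: (13,13)→(15.5,17)  cross = 13·17 − 15.5·13 = 19.5000; (r_i+r_j)·cross = 28.5·19.5000 = 555.7500
edge 3: (15.5,17)→(17.5,34)  cross = 15.5·34 − 17.5·17 = 229.5000; (r_i+r_j)·cross = 33·229.5000 = 7573.5000
edge 4: (17.5,34)→(8,34.5)  cross = 17.5·34.5 − 8·34 = 331.7500; (r_i+r_j)·cross = 25.5·331.7500 = 8459.6250
edge 5: (8,34.5)→(1,20.5)  cross = 8·20.5 − 1·34.5 = 129.5000; (r_i+r_j)·cross = 9·129.5000 = 1165.5000
edge 6: (1,20.5)→(0.5,18.5)  cross = 1·18.5 − 0.5·20.5 = 8.2500; (r_i+r_j)·cross = 1.5·8.2500 = 12.3750
Σcross = 596.0000 → A = |Σcross|/2 = 298.0000 mm²
Σ(r_i+r_j)·cross = 16949.2500 → first moment M = |Σ|/6 = 2824.8750
R_c = M/A = 2824.8750/298.0000 = 9.4794 mm
θ = 193° = 3.368485 rad
V = θ·R_c·A = 3.368485·9.4794·298.0000 = 9515.550 mm³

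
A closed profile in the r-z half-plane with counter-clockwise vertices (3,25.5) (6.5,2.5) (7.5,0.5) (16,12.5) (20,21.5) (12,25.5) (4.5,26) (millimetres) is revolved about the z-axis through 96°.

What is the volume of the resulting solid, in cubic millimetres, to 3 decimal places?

Volume = 4265.026 mm³

Profile (r,z), 7 vertices: (3,25.5) (6.5,2.5) (7.5,0.5) (16,12.5) (20,21.5) (12,25.5) (4.5,26)
edge 0: (3,25.5)→(6.5,2.5)  cross = 3·2.5 − 6.5·25.5 = -158.2500; (r_i+r_j)·cross = 9.5·-158.2500 = -1503.3750
edge 1: (6.5,2.5)→(7.5,0.5)  cross = 6.5·0.5 − 7.5·2.5 = -15.5000; (r_i+r_j)·cross = 14·-15.5000 = -217.0000
edge 2: (7.5,0.5)→(16,12.5)  cross = 7.5·12.5 − 16·0.5 = 85.7500; (r_i+r_j)·cross = 23.5·85.7500 = 2015.1250
edge 3: (16,12.5)→(20,21.5)  cross = 16·21.5 − 20·12.5 = 94.0000; (r_i+r_j)·cross = 36·94.0000 = 3384.0000
edge 4: (20,21.5)→(12,25.5)  cross = 20·25.5 − 12·21.5 = 252.0000; (r_i+r_j)·cross = 32·252.0000 = 8064.0000
edge 5: (12,25.5)→(4.5,26)  cross = 12·26 − 4.5·25.5 = 197.2500; (r_i+r_j)·cross = 16.5·197.2500 = 3254.6250
edge 6: (4.5,26)→(3,25.5)  cross = 4.5·25.5 − 3·26 = 36.7500; (r_i+r_j)·cross = 7.5·36.7500 = 275.6250
Σcross = 492.0000 → A = |Σcross|/2 = 246.0000 mm²
Σ(r_i+r_j)·cross = 15273.0000 → first moment M = |Σ|/6 = 2545.5000
R_c = M/A = 2545.5000/246.0000 = 10.3476 mm
θ = 96° = 1.675516 rad
V = θ·R_c·A = 1.675516·10.3476·246.0000 = 4265.026 mm³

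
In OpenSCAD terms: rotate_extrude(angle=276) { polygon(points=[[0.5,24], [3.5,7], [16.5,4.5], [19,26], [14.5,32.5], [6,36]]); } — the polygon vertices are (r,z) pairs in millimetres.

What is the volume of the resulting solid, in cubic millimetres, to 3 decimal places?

Profile (r,z), 6 vertices: (0.5,24) (3.5,7) (16.5,4.5) (19,26) (14.5,32.5) (6,36)
edge 0: (0.5,24)→(3.5,7)  cross = 0.5·7 − 3.5·24 = -80.5000; (r_i+r_j)·cross = 4·-80.5000 = -322.0000
edge 1: (3.5,7)→(16.5,4.5)  cross = 3.5·4.5 − 16.5·7 = -99.7500; (r_i+r_j)·cross = 20·-99.7500 = -1995.0000
edge 2: (16.5,4.5)→(19,26)  cross = 16.5·26 − 19·4.5 = 343.5000; (r_i+r_j)·cross = 35.5·343.5000 = 12194.2500
edge 3: (19,26)→(14.5,32.5)  cross = 19·32.5 − 14.5·26 = 240.5000; (r_i+r_j)·cross = 33.5·240.5000 = 8056.7500
edge 4: (14.5,32.5)→(6,36)  cross = 14.5·36 − 6·32.5 = 327.0000; (r_i+r_j)·cross = 20.5·327.0000 = 6703.5000
edge 5: (6,36)→(0.5,24)  cross = 6·24 − 0.5·36 = 126.0000; (r_i+r_j)·cross = 6.5·126.0000 = 819.0000
Σcross = 856.7500 → A = |Σcross|/2 = 428.3750 mm²
Σ(r_i+r_j)·cross = 25456.5000 → first moment M = |Σ|/6 = 4242.7500
R_c = M/A = 4242.7500/428.3750 = 9.9043 mm
θ = 276° = 4.817109 rad
V = θ·R_c·A = 4.817109·9.9043·428.3750 = 20437.788 mm³

Volume = 20437.788 mm³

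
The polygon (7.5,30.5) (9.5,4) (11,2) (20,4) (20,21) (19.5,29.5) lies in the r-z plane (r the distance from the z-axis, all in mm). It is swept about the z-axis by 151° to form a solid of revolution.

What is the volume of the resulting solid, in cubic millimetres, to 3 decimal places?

Volume = 11424.663 mm³

Profile (r,z), 6 vertices: (7.5,30.5) (9.5,4) (11,2) (20,4) (20,21) (19.5,29.5)
edge 0: (7.5,30.5)→(9.5,4)  cross = 7.5·4 − 9.5·30.5 = -259.7500; (r_i+r_j)·cross = 17·-259.7500 = -4415.7500
edge 1: (9.5,4)→(11,2)  cross = 9.5·2 − 11·4 = -25.0000; (r_i+r_j)·cross = 20.5·-25.0000 = -512.5000
edge 2: (11,2)→(20,4)  cross = 11·4 − 20·2 = 4.0000; (r_i+r_j)·cross = 31·4.0000 = 124.0000
edge 3: (20,4)→(20,21)  cross = 20·21 − 20·4 = 340.0000; (r_i+r_j)·cross = 40·340.0000 = 13600.0000
edge 4: (20,21)→(19.5,29.5)  cross = 20·29.5 − 19.5·21 = 180.5000; (r_i+r_j)·cross = 39.5·180.5000 = 7129.7500
edge 5: (19.5,29.5)→(7.5,30.5)  cross = 19.5·30.5 − 7.5·29.5 = 373.5000; (r_i+r_j)·cross = 27·373.5000 = 10084.5000
Σcross = 613.2500 → A = |Σcross|/2 = 306.6250 mm²
Σ(r_i+r_j)·cross = 26010.0000 → first moment M = |Σ|/6 = 4335.0000
R_c = M/A = 4335.0000/306.6250 = 14.1378 mm
θ = 151° = 2.635447 rad
V = θ·R_c·A = 2.635447·14.1378·306.6250 = 11424.663 mm³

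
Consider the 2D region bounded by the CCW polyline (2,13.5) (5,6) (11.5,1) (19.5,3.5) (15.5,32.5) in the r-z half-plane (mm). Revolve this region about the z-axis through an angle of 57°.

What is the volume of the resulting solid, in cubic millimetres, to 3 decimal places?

Profile (r,z), 5 vertices: (2,13.5) (5,6) (11.5,1) (19.5,3.5) (15.5,32.5)
edge 0: (2,13.5)→(5,6)  cross = 2·6 − 5·13.5 = -55.5000; (r_i+r_j)·cross = 7·-55.5000 = -388.5000
edge 1: (5,6)→(11.5,1)  cross = 5·1 − 11.5·6 = -64.0000; (r_i+r_j)·cross = 16.5·-64.0000 = -1056.0000
edge 2: (11.5,1)→(19.5,3.5)  cross = 11.5·3.5 − 19.5·1 = 20.7500; (r_i+r_j)·cross = 31·20.7500 = 643.2500
edge 3: (19.5,3.5)→(15.5,32.5)  cross = 19.5·32.5 − 15.5·3.5 = 579.5000; (r_i+r_j)·cross = 35·579.5000 = 20282.5000
edge 4: (15.5,32.5)→(2,13.5)  cross = 15.5·13.5 − 2·32.5 = 144.2500; (r_i+r_j)·cross = 17.5·144.2500 = 2524.3750
Σcross = 625.0000 → A = |Σcross|/2 = 312.5000 mm²
Σ(r_i+r_j)·cross = 22005.6250 → first moment M = |Σ|/6 = 3667.6042
R_c = M/A = 3667.6042/312.5000 = 11.7363 mm
θ = 57° = 0.994838 rad
V = θ·R_c·A = 0.994838·11.7363·312.5000 = 3648.671 mm³

Volume = 3648.671 mm³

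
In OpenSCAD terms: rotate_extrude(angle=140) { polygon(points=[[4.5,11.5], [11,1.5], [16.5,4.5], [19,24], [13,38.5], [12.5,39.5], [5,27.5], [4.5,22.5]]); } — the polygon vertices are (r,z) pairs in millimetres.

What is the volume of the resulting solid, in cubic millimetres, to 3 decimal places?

Volume = 10629.310 mm³

Profile (r,z), 8 vertices: (4.5,11.5) (11,1.5) (16.5,4.5) (19,24) (13,38.5) (12.5,39.5) (5,27.5) (4.5,22.5)
edge 0: (4.5,11.5)→(11,1.5)  cross = 4.5·1.5 − 11·11.5 = -119.7500; (r_i+r_j)·cross = 15.5·-119.7500 = -1856.1250
edge 1: (11,1.5)→(16.5,4.5)  cross = 11·4.5 − 16.5·1.5 = 24.7500; (r_i+r_j)·cross = 27.5·24.7500 = 680.6250
edge 2: (16.5,4.5)→(19,24)  cross = 16.5·24 − 19·4.5 = 310.5000; (r_i+r_j)·cross = 35.5·310.5000 = 11022.7500
edge 3: (19,24)→(13,38.5)  cross = 19·38.5 − 13·24 = 419.5000; (r_i+r_j)·cross = 32·419.5000 = 13424.0000
edge 4: (13,38.5)→(12.5,39.5)  cross = 13·39.5 − 12.5·38.5 = 32.2500; (r_i+r_j)·cross = 25.5·32.2500 = 822.3750
edge 5: (12.5,39.5)→(5,27.5)  cross = 12.5·27.5 − 5·39.5 = 146.2500; (r_i+r_j)·cross = 17.5·146.2500 = 2559.3750
edge 6: (5,27.5)→(4.5,22.5)  cross = 5·22.5 − 4.5·27.5 = -11.2500; (r_i+r_j)·cross = 9.5·-11.2500 = -106.8750
edge 7: (4.5,22.5)→(4.5,11.5)  cross = 4.5·11.5 − 4.5·22.5 = -49.5000; (r_i+r_j)·cross = 9·-49.5000 = -445.5000
Σcross = 752.7500 → A = |Σcross|/2 = 376.3750 mm²
Σ(r_i+r_j)·cross = 26100.6250 → first moment M = |Σ|/6 = 4350.1042
R_c = M/A = 4350.1042/376.3750 = 11.5579 mm
θ = 140° = 2.443461 rad
V = θ·R_c·A = 2.443461·11.5579·376.3750 = 10629.310 mm³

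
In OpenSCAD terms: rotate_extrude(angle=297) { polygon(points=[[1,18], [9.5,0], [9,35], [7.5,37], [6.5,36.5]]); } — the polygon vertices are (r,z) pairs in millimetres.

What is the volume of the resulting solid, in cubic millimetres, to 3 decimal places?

Profile (r,z), 5 vertices: (1,18) (9.5,0) (9,35) (7.5,37) (6.5,36.5)
edge 0: (1,18)→(9.5,0)  cross = 1·0 − 9.5·18 = -171.0000; (r_i+r_j)·cross = 10.5·-171.0000 = -1795.5000
edge 1: (9.5,0)→(9,35)  cross = 9.5·35 − 9·0 = 332.5000; (r_i+r_j)·cross = 18.5·332.5000 = 6151.2500
edge 2: (9,35)→(7.5,37)  cross = 9·37 − 7.5·35 = 70.5000; (r_i+r_j)·cross = 16.5·70.5000 = 1163.2500
edge 3: (7.5,37)→(6.5,36.5)  cross = 7.5·36.5 − 6.5·37 = 33.2500; (r_i+r_j)·cross = 14·33.2500 = 465.5000
edge 4: (6.5,36.5)→(1,18)  cross = 6.5·18 − 1·36.5 = 80.5000; (r_i+r_j)·cross = 7.5·80.5000 = 603.7500
Σcross = 345.7500 → A = |Σcross|/2 = 172.8750 mm²
Σ(r_i+r_j)·cross = 6588.2500 → first moment M = |Σ|/6 = 1098.0417
R_c = M/A = 1098.0417/172.8750 = 6.3517 mm
θ = 297° = 5.183628 rad
V = θ·R_c·A = 5.183628·6.3517·172.8750 = 5691.839 mm³

Volume = 5691.839 mm³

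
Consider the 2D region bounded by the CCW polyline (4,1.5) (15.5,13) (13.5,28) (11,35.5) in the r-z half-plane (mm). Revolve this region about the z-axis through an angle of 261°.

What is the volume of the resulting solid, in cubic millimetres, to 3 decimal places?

Profile (r,z), 4 vertices: (4,1.5) (15.5,13) (13.5,28) (11,35.5)
edge 0: (4,1.5)→(15.5,13)  cross = 4·13 − 15.5·1.5 = 28.7500; (r_i+r_j)·cross = 19.5·28.7500 = 560.6250
edge 1: (15.5,13)→(13.5,28)  cross = 15.5·28 − 13.5·13 = 258.5000; (r_i+r_j)·cross = 29·258.5000 = 7496.5000
edge 2: (13.5,28)→(11,35.5)  cross = 13.5·35.5 − 11·28 = 171.2500; (r_i+r_j)·cross = 24.5·171.2500 = 4195.6250
edge 3: (11,35.5)→(4,1.5)  cross = 11·1.5 − 4·35.5 = -125.5000; (r_i+r_j)·cross = 15·-125.5000 = -1882.5000
Σcross = 333.0000 → A = |Σcross|/2 = 166.5000 mm²
Σ(r_i+r_j)·cross = 10370.2500 → first moment M = |Σ|/6 = 1728.3750
R_c = M/A = 1728.3750/166.5000 = 10.3806 mm
θ = 261° = 4.555309 rad
V = θ·R_c·A = 4.555309·10.3806·166.5000 = 7873.283 mm³

Volume = 7873.283 mm³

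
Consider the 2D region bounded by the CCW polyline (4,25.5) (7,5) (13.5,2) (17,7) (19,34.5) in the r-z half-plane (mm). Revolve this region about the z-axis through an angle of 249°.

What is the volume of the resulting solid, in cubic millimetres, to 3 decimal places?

Volume = 16876.823 mm³

Profile (r,z), 5 vertices: (4,25.5) (7,5) (13.5,2) (17,7) (19,34.5)
edge 0: (4,25.5)→(7,5)  cross = 4·5 − 7·25.5 = -158.5000; (r_i+r_j)·cross = 11·-158.5000 = -1743.5000
edge 1: (7,5)→(13.5,2)  cross = 7·2 − 13.5·5 = -53.5000; (r_i+r_j)·cross = 20.5·-53.5000 = -1096.7500
edge 2: (13.5,2)→(17,7)  cross = 13.5·7 − 17·2 = 60.5000; (r_i+r_j)·cross = 30.5·60.5000 = 1845.2500
edge 3: (17,7)→(19,34.5)  cross = 17·34.5 − 19·7 = 453.5000; (r_i+r_j)·cross = 36·453.5000 = 16326.0000
edge 4: (19,34.5)→(4,25.5)  cross = 19·25.5 − 4·34.5 = 346.5000; (r_i+r_j)·cross = 23·346.5000 = 7969.5000
Σcross = 648.5000 → A = |Σcross|/2 = 324.2500 mm²
Σ(r_i+r_j)·cross = 23300.5000 → first moment M = |Σ|/6 = 3883.4167
R_c = M/A = 3883.4167/324.2500 = 11.9766 mm
θ = 249° = 4.345870 rad
V = θ·R_c·A = 4.345870·11.9766·324.2500 = 16876.823 mm³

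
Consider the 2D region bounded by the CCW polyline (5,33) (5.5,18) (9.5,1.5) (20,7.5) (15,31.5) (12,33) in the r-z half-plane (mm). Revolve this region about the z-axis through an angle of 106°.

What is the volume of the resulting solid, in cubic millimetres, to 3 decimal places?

Profile (r,z), 6 vertices: (5,33) (5.5,18) (9.5,1.5) (20,7.5) (15,31.5) (12,33)
edge 0: (5,33)→(5.5,18)  cross = 5·18 − 5.5·33 = -91.5000; (r_i+r_j)·cross = 10.5·-91.5000 = -960.7500
edge 1: (5.5,18)→(9.5,1.5)  cross = 5.5·1.5 − 9.5·18 = -162.7500; (r_i+r_j)·cross = 15·-162.7500 = -2441.2500
edge 2: (9.5,1.5)→(20,7.5)  cross = 9.5·7.5 − 20·1.5 = 41.2500; (r_i+r_j)·cross = 29.5·41.2500 = 1216.8750
edge 3: (20,7.5)→(15,31.5)  cross = 20·31.5 − 15·7.5 = 517.5000; (r_i+r_j)·cross = 35·517.5000 = 18112.5000
edge 4: (15,31.5)→(12,33)  cross = 15·33 − 12·31.5 = 117.0000; (r_i+r_j)·cross = 27·117.0000 = 3159.0000
edge 5: (12,33)→(5,33)  cross = 12·33 − 5·33 = 231.0000; (r_i+r_j)·cross = 17·231.0000 = 3927.0000
Σcross = 652.5000 → A = |Σcross|/2 = 326.2500 mm²
Σ(r_i+r_j)·cross = 23013.3750 → first moment M = |Σ|/6 = 3835.5625
R_c = M/A = 3835.5625/326.2500 = 11.7565 mm
θ = 106° = 1.850049 rad
V = θ·R_c·A = 1.850049·11.7565·326.2500 = 7095.979 mm³

Volume = 7095.979 mm³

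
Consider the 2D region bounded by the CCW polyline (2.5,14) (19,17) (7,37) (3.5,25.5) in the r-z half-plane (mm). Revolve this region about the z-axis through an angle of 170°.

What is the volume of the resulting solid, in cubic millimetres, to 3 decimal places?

Profile (r,z), 4 vertices: (2.5,14) (19,17) (7,37) (3.5,25.5)
edge 0: (2.5,14)→(19,17)  cross = 2.5·17 − 19·14 = -223.5000; (r_i+r_j)·cross = 21.5·-223.5000 = -4805.2500
edge 1: (19,17)→(7,37)  cross = 19·37 − 7·17 = 584.0000; (r_i+r_j)·cross = 26·584.0000 = 15184.0000
edge 2: (7,37)→(3.5,25.5)  cross = 7·25.5 − 3.5·37 = 49.0000; (r_i+r_j)·cross = 10.5·49.0000 = 514.5000
edge 3: (3.5,25.5)→(2.5,14)  cross = 3.5·14 − 2.5·25.5 = -14.7500; (r_i+r_j)·cross = 6·-14.7500 = -88.5000
Σcross = 394.7500 → A = |Σcross|/2 = 197.3750 mm²
Σ(r_i+r_j)·cross = 10804.7500 → first moment M = |Σ|/6 = 1800.7917
R_c = M/A = 1800.7917/197.3750 = 9.1237 mm
θ = 170° = 2.967060 rad
V = θ·R_c·A = 2.967060·9.1237·197.3750 = 5343.056 mm³

Volume = 5343.056 mm³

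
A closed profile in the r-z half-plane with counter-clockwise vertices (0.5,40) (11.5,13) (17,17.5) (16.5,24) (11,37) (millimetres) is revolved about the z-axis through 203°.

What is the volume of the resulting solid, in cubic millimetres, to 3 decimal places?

Profile (r,z), 5 vertices: (0.5,40) (11.5,13) (17,17.5) (16.5,24) (11,37)
edge 0: (0.5,40)→(11.5,13)  cross = 0.5·13 − 11.5·40 = -453.5000; (r_i+r_j)·cross = 12·-453.5000 = -5442.0000
edge 1: (11.5,13)→(17,17.5)  cross = 11.5·17.5 − 17·13 = -19.7500; (r_i+r_j)·cross = 28.5·-19.7500 = -562.8750
edge 2: (17,17.5)→(16.5,24)  cross = 17·24 − 16.5·17.5 = 119.2500; (r_i+r_j)·cross = 33.5·119.2500 = 3994.8750
edge 3: (16.5,24)→(11,37)  cross = 16.5·37 − 11·24 = 346.5000; (r_i+r_j)·cross = 27.5·346.5000 = 9528.7500
edge 4: (11,37)→(0.5,40)  cross = 11·40 − 0.5·37 = 421.5000; (r_i+r_j)·cross = 11.5·421.5000 = 4847.2500
Σcross = 414.0000 → A = |Σcross|/2 = 207.0000 mm²
Σ(r_i+r_j)·cross = 12366.0000 → first moment M = |Σ|/6 = 2061.0000
R_c = M/A = 2061.0000/207.0000 = 9.9565 mm
θ = 203° = 3.543018 rad
V = θ·R_c·A = 3.543018·9.9565·207.0000 = 7302.161 mm³

Volume = 7302.161 mm³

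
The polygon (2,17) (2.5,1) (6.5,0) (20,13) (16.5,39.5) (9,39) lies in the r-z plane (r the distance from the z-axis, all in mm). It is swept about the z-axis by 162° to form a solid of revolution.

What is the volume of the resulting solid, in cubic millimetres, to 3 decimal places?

Volume = 14690.048 mm³

Profile (r,z), 6 vertices: (2,17) (2.5,1) (6.5,0) (20,13) (16.5,39.5) (9,39)
edge 0: (2,17)→(2.5,1)  cross = 2·1 − 2.5·17 = -40.5000; (r_i+r_j)·cross = 4.5·-40.5000 = -182.2500
edge 1: (2.5,1)→(6.5,0)  cross = 2.5·0 − 6.5·1 = -6.5000; (r_i+r_j)·cross = 9·-6.5000 = -58.5000
edge 2: (6.5,0)→(20,13)  cross = 6.5·13 − 20·0 = 84.5000; (r_i+r_j)·cross = 26.5·84.5000 = 2239.2500
edge 3: (20,13)→(16.5,39.5)  cross = 20·39.5 − 16.5·13 = 575.5000; (r_i+r_j)·cross = 36.5·575.5000 = 21005.7500
edge 4: (16.5,39.5)→(9,39)  cross = 16.5·39 − 9·39.5 = 288.0000; (r_i+r_j)·cross = 25.5·288.0000 = 7344.0000
edge 5: (9,39)→(2,17)  cross = 9·17 − 2·39 = 75.0000; (r_i+r_j)·cross = 11·75.0000 = 825.0000
Σcross = 976.0000 → A = |Σcross|/2 = 488.0000 mm²
Σ(r_i+r_j)·cross = 31173.2500 → first moment M = |Σ|/6 = 5195.5417
R_c = M/A = 5195.5417/488.0000 = 10.6466 mm
θ = 162° = 2.827433 rad
V = θ·R_c·A = 2.827433·10.6466·488.0000 = 14690.048 mm³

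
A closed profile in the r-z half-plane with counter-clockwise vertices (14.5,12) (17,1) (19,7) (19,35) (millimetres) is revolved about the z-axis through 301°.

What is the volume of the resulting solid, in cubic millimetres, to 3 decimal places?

Profile (r,z), 4 vertices: (14.5,12) (17,1) (19,7) (19,35)
edge 0: (14.5,12)→(17,1)  cross = 14.5·1 − 17·12 = -189.5000; (r_i+r_j)·cross = 31.5·-189.5000 = -5969.2500
edge 1: (17,1)→(19,7)  cross = 17·7 − 19·1 = 100.0000; (r_i+r_j)·cross = 36·100.0000 = 3600.0000
edge 2: (19,7)→(19,35)  cross = 19·35 − 19·7 = 532.0000; (r_i+r_j)·cross = 38·532.0000 = 20216.0000
edge 3: (19,35)→(14.5,12)  cross = 19·12 − 14.5·35 = -279.5000; (r_i+r_j)·cross = 33.5·-279.5000 = -9363.2500
Σcross = 163.0000 → A = |Σcross|/2 = 81.5000 mm²
Σ(r_i+r_j)·cross = 8483.5000 → first moment M = |Σ|/6 = 1413.9167
R_c = M/A = 1413.9167/81.5000 = 17.3487 mm
θ = 301° = 5.253441 rad
V = θ·R_c·A = 5.253441·17.3487·81.5000 = 7427.928 mm³

Volume = 7427.928 mm³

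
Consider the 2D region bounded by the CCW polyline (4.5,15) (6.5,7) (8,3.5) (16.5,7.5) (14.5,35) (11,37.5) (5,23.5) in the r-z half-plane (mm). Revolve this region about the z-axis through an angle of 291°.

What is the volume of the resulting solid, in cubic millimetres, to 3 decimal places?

Volume = 15465.487 mm³

Profile (r,z), 7 vertices: (4.5,15) (6.5,7) (8,3.5) (16.5,7.5) (14.5,35) (11,37.5) (5,23.5)
edge 0: (4.5,15)→(6.5,7)  cross = 4.5·7 − 6.5·15 = -66.0000; (r_i+r_j)·cross = 11·-66.0000 = -726.0000
edge 1: (6.5,7)→(8,3.5)  cross = 6.5·3.5 − 8·7 = -33.2500; (r_i+r_j)·cross = 14.5·-33.2500 = -482.1250
edge 2: (8,3.5)→(16.5,7.5)  cross = 8·7.5 − 16.5·3.5 = 2.2500; (r_i+r_j)·cross = 24.5·2.2500 = 55.1250
edge 3: (16.5,7.5)→(14.5,35)  cross = 16.5·35 − 14.5·7.5 = 468.7500; (r_i+r_j)·cross = 31·468.7500 = 14531.2500
edge 4: (14.5,35)→(11,37.5)  cross = 14.5·37.5 − 11·35 = 158.7500; (r_i+r_j)·cross = 25.5·158.7500 = 4048.1250
edge 5: (11,37.5)→(5,23.5)  cross = 11·23.5 − 5·37.5 = 71.0000; (r_i+r_j)·cross = 16·71.0000 = 1136.0000
edge 6: (5,23.5)→(4.5,15)  cross = 5·15 − 4.5·23.5 = -30.7500; (r_i+r_j)·cross = 9.5·-30.7500 = -292.1250
Σcross = 570.7500 → A = |Σcross|/2 = 285.3750 mm²
Σ(r_i+r_j)·cross = 18270.2500 → first moment M = |Σ|/6 = 3045.0417
R_c = M/A = 3045.0417/285.3750 = 10.6703 mm
θ = 291° = 5.078908 rad
V = θ·R_c·A = 5.078908·10.6703·285.3750 = 15465.487 mm³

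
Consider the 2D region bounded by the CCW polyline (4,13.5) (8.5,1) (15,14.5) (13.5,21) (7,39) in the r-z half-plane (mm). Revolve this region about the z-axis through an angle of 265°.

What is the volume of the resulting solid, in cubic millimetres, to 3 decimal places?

Volume = 8989.215 mm³

Profile (r,z), 5 vertices: (4,13.5) (8.5,1) (15,14.5) (13.5,21) (7,39)
edge 0: (4,13.5)→(8.5,1)  cross = 4·1 − 8.5·13.5 = -110.7500; (r_i+r_j)·cross = 12.5·-110.7500 = -1384.3750
edge 1: (8.5,1)→(15,14.5)  cross = 8.5·14.5 − 15·1 = 108.2500; (r_i+r_j)·cross = 23.5·108.2500 = 2543.8750
edge 2: (15,14.5)→(13.5,21)  cross = 15·21 − 13.5·14.5 = 119.2500; (r_i+r_j)·cross = 28.5·119.2500 = 3398.6250
edge 3: (13.5,21)→(7,39)  cross = 13.5·39 − 7·21 = 379.5000; (r_i+r_j)·cross = 20.5·379.5000 = 7779.7500
edge 4: (7,39)→(4,13.5)  cross = 7·13.5 − 4·39 = -61.5000; (r_i+r_j)·cross = 11·-61.5000 = -676.5000
Σcross = 434.7500 → A = |Σcross|/2 = 217.3750 mm²
Σ(r_i+r_j)·cross = 11661.3750 → first moment M = |Σ|/6 = 1943.5625
R_c = M/A = 1943.5625/217.3750 = 8.9411 mm
θ = 265° = 4.625123 rad
V = θ·R_c·A = 4.625123·8.9411·217.3750 = 8989.215 mm³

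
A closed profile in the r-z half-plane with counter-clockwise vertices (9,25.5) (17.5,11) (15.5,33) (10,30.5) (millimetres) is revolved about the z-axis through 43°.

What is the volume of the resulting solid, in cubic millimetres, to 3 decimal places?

Volume = 937.927 mm³

Profile (r,z), 4 vertices: (9,25.5) (17.5,11) (15.5,33) (10,30.5)
edge 0: (9,25.5)→(17.5,11)  cross = 9·11 − 17.5·25.5 = -347.2500; (r_i+r_j)·cross = 26.5·-347.2500 = -9202.1250
edge 1: (17.5,11)→(15.5,33)  cross = 17.5·33 − 15.5·11 = 407.0000; (r_i+r_j)·cross = 33·407.0000 = 13431.0000
edge 2: (15.5,33)→(10,30.5)  cross = 15.5·30.5 − 10·33 = 142.7500; (r_i+r_j)·cross = 25.5·142.7500 = 3640.1250
edge 3: (10,30.5)→(9,25.5)  cross = 10·25.5 − 9·30.5 = -19.5000; (r_i+r_j)·cross = 19·-19.5000 = -370.5000
Σcross = 183.0000 → A = |Σcross|/2 = 91.5000 mm²
Σ(r_i+r_j)·cross = 7498.5000 → first moment M = |Σ|/6 = 1249.7500
R_c = M/A = 1249.7500/91.5000 = 13.6585 mm
θ = 43° = 0.750492 rad
V = θ·R_c·A = 0.750492·13.6585·91.5000 = 937.927 mm³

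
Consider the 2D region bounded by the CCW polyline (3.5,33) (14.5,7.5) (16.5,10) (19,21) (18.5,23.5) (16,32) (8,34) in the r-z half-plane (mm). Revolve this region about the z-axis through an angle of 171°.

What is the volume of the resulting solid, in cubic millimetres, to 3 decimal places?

Volume = 8098.227 mm³

Profile (r,z), 7 vertices: (3.5,33) (14.5,7.5) (16.5,10) (19,21) (18.5,23.5) (16,32) (8,34)
edge 0: (3.5,33)→(14.5,7.5)  cross = 3.5·7.5 − 14.5·33 = -452.2500; (r_i+r_j)·cross = 18·-452.2500 = -8140.5000
edge 1: (14.5,7.5)→(16.5,10)  cross = 14.5·10 − 16.5·7.5 = 21.2500; (r_i+r_j)·cross = 31·21.2500 = 658.7500
edge 2: (16.5,10)→(19,21)  cross = 16.5·21 − 19·10 = 156.5000; (r_i+r_j)·cross = 35.5·156.5000 = 5555.7500
edge 3: (19,21)→(18.5,23.5)  cross = 19·23.5 − 18.5·21 = 58.0000; (r_i+r_j)·cross = 37.5·58.0000 = 2175.0000
edge 4: (18.5,23.5)→(16,32)  cross = 18.5·32 − 16·23.5 = 216.0000; (r_i+r_j)·cross = 34.5·216.0000 = 7452.0000
edge 5: (16,32)→(8,34)  cross = 16·34 − 8·32 = 288.0000; (r_i+r_j)·cross = 24·288.0000 = 6912.0000
edge 6: (8,34)→(3.5,33)  cross = 8·33 − 3.5·34 = 145.0000; (r_i+r_j)·cross = 11.5·145.0000 = 1667.5000
Σcross = 432.5000 → A = |Σcross|/2 = 216.2500 mm²
Σ(r_i+r_j)·cross = 16280.5000 → first moment M = |Σ|/6 = 2713.4167
R_c = M/A = 2713.4167/216.2500 = 12.5476 mm
θ = 171° = 2.984513 rad
V = θ·R_c·A = 2.984513·12.5476·216.2500 = 8098.227 mm³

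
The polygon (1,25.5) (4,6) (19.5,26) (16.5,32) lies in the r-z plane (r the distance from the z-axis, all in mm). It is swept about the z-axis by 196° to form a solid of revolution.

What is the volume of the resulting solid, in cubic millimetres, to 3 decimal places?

Volume = 7433.283 mm³

Profile (r,z), 4 vertices: (1,25.5) (4,6) (19.5,26) (16.5,32)
edge 0: (1,25.5)→(4,6)  cross = 1·6 − 4·25.5 = -96.0000; (r_i+r_j)·cross = 5·-96.0000 = -480.0000
edge 1: (4,6)→(19.5,26)  cross = 4·26 − 19.5·6 = -13.0000; (r_i+r_j)·cross = 23.5·-13.0000 = -305.5000
edge 2: (19.5,26)→(16.5,32)  cross = 19.5·32 − 16.5·26 = 195.0000; (r_i+r_j)·cross = 36·195.0000 = 7020.0000
edge 3: (16.5,32)→(1,25.5)  cross = 16.5·25.5 − 1·32 = 388.7500; (r_i+r_j)·cross = 17.5·388.7500 = 6803.1250
Σcross = 474.7500 → A = |Σcross|/2 = 237.3750 mm²
Σ(r_i+r_j)·cross = 13037.6250 → first moment M = |Σ|/6 = 2172.9375
R_c = M/A = 2172.9375/237.3750 = 9.1540 mm
θ = 196° = 3.420845 rad
V = θ·R_c·A = 3.420845·9.1540·237.3750 = 7433.283 mm³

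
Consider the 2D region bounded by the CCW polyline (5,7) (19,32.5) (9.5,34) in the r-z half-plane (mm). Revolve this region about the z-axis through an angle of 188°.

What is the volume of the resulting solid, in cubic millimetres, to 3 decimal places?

Profile (r,z), 3 vertices: (5,7) (19,32.5) (9.5,34)
edge 0: (5,7)→(19,32.5)  cross = 5·32.5 − 19·7 = 29.5000; (r_i+r_j)·cross = 24·29.5000 = 708.0000
edge 1: (19,32.5)→(9.5,34)  cross = 19·34 − 9.5·32.5 = 337.2500; (r_i+r_j)·cross = 28.5·337.2500 = 9611.6250
edge 2: (9.5,34)→(5,7)  cross = 9.5·7 − 5·34 = -103.5000; (r_i+r_j)·cross = 14.5·-103.5000 = -1500.7500
Σcross = 263.2500 → A = |Σcross|/2 = 131.6250 mm²
Σ(r_i+r_j)·cross = 8818.8750 → first moment M = |Σ|/6 = 1469.8125
R_c = M/A = 1469.8125/131.6250 = 11.1667 mm
θ = 188° = 3.281219 rad
V = θ·R_c·A = 3.281219·11.1667·131.6250 = 4822.777 mm³

Volume = 4822.777 mm³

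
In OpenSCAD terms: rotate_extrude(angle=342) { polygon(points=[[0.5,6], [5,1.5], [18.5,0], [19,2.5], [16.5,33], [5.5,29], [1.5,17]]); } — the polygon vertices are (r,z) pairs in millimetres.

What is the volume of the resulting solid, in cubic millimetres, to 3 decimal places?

Volume = 28452.855 mm³

Profile (r,z), 7 vertices: (0.5,6) (5,1.5) (18.5,0) (19,2.5) (16.5,33) (5.5,29) (1.5,17)
edge 0: (0.5,6)→(5,1.5)  cross = 0.5·1.5 − 5·6 = -29.2500; (r_i+r_j)·cross = 5.5·-29.2500 = -160.8750
edge 1: (5,1.5)→(18.5,0)  cross = 5·0 − 18.5·1.5 = -27.7500; (r_i+r_j)·cross = 23.5·-27.7500 = -652.1250
edge 2: (18.5,0)→(19,2.5)  cross = 18.5·2.5 − 19·0 = 46.2500; (r_i+r_j)·cross = 37.5·46.2500 = 1734.3750
edge 3: (19,2.5)→(16.5,33)  cross = 19·33 − 16.5·2.5 = 585.7500; (r_i+r_j)·cross = 35.5·585.7500 = 20794.1250
edge 4: (16.5,33)→(5.5,29)  cross = 16.5·29 − 5.5·33 = 297.0000; (r_i+r_j)·cross = 22·297.0000 = 6534.0000
edge 5: (5.5,29)→(1.5,17)  cross = 5.5·17 − 1.5·29 = 50.0000; (r_i+r_j)·cross = 7·50.0000 = 350.0000
edge 6: (1.5,17)→(0.5,6)  cross = 1.5·6 − 0.5·17 = 0.5000; (r_i+r_j)·cross = 2·0.5000 = 1.0000
Σcross = 922.5000 → A = |Σcross|/2 = 461.2500 mm²
Σ(r_i+r_j)·cross = 28600.5000 → first moment M = |Σ|/6 = 4766.7500
R_c = M/A = 4766.7500/461.2500 = 10.3344 mm
θ = 342° = 5.969026 rad
V = θ·R_c·A = 5.969026·10.3344·461.2500 = 28452.855 mm³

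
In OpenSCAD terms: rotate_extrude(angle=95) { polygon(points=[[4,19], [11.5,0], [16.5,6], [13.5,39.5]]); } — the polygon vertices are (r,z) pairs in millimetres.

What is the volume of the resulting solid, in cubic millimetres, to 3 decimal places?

Volume = 4806.033 mm³

Profile (r,z), 4 vertices: (4,19) (11.5,0) (16.5,6) (13.5,39.5)
edge 0: (4,19)→(11.5,0)  cross = 4·0 − 11.5·19 = -218.5000; (r_i+r_j)·cross = 15.5·-218.5000 = -3386.7500
edge 1: (11.5,0)→(16.5,6)  cross = 11.5·6 − 16.5·0 = 69.0000; (r_i+r_j)·cross = 28·69.0000 = 1932.0000
edge 2: (16.5,6)→(13.5,39.5)  cross = 16.5·39.5 − 13.5·6 = 570.7500; (r_i+r_j)·cross = 30·570.7500 = 17122.5000
edge 3: (13.5,39.5)→(4,19)  cross = 13.5·19 − 4·39.5 = 98.5000; (r_i+r_j)·cross = 17.5·98.5000 = 1723.7500
Σcross = 519.7500 → A = |Σcross|/2 = 259.8750 mm²
Σ(r_i+r_j)·cross = 17391.5000 → first moment M = |Σ|/6 = 2898.5833
R_c = M/A = 2898.5833/259.8750 = 11.1538 mm
θ = 95° = 1.658063 rad
V = θ·R_c·A = 1.658063·11.1538·259.8750 = 4806.033 mm³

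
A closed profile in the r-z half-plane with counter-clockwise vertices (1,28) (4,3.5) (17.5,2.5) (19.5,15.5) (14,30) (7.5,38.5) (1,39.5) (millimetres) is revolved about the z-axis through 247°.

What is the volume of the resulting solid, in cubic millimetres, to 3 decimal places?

Volume = 19999.277 mm³

Profile (r,z), 7 vertices: (1,28) (4,3.5) (17.5,2.5) (19.5,15.5) (14,30) (7.5,38.5) (1,39.5)
edge 0: (1,28)→(4,3.5)  cross = 1·3.5 − 4·28 = -108.5000; (r_i+r_j)·cross = 5·-108.5000 = -542.5000
edge 1: (4,3.5)→(17.5,2.5)  cross = 4·2.5 − 17.5·3.5 = -51.2500; (r_i+r_j)·cross = 21.5·-51.2500 = -1101.8750
edge 2: (17.5,2.5)→(19.5,15.5)  cross = 17.5·15.5 − 19.5·2.5 = 222.5000; (r_i+r_j)·cross = 37·222.5000 = 8232.5000
edge 3: (19.5,15.5)→(14,30)  cross = 19.5·30 − 14·15.5 = 368.0000; (r_i+r_j)·cross = 33.5·368.0000 = 12328.0000
edge 4: (14,30)→(7.5,38.5)  cross = 14·38.5 − 7.5·30 = 314.0000; (r_i+r_j)·cross = 21.5·314.0000 = 6751.0000
edge 5: (7.5,38.5)→(1,39.5)  cross = 7.5·39.5 − 1·38.5 = 257.7500; (r_i+r_j)·cross = 8.5·257.7500 = 2190.8750
edge 6: (1,39.5)→(1,28)  cross = 1·28 − 1·39.5 = -11.5000; (r_i+r_j)·cross = 2·-11.5000 = -23.0000
Σcross = 991.0000 → A = |Σcross|/2 = 495.5000 mm²
Σ(r_i+r_j)·cross = 27835.0000 → first moment M = |Σ|/6 = 4639.1667
R_c = M/A = 4639.1667/495.5000 = 9.3626 mm
θ = 247° = 4.310963 rad
V = θ·R_c·A = 4.310963·9.3626·495.5000 = 19999.277 mm³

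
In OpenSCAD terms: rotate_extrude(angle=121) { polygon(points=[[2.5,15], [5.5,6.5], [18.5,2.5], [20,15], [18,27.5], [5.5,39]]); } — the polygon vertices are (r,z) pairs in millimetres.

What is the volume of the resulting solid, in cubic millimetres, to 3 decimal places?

Volume = 10254.916 mm³

Profile (r,z), 6 vertices: (2.5,15) (5.5,6.5) (18.5,2.5) (20,15) (18,27.5) (5.5,39)
edge 0: (2.5,15)→(5.5,6.5)  cross = 2.5·6.5 − 5.5·15 = -66.2500; (r_i+r_j)·cross = 8·-66.2500 = -530.0000
edge 1: (5.5,6.5)→(18.5,2.5)  cross = 5.5·2.5 − 18.5·6.5 = -106.5000; (r_i+r_j)·cross = 24·-106.5000 = -2556.0000
edge 2: (18.5,2.5)→(20,15)  cross = 18.5·15 − 20·2.5 = 227.5000; (r_i+r_j)·cross = 38.5·227.5000 = 8758.7500
edge 3: (20,15)→(18,27.5)  cross = 20·27.5 − 18·15 = 280.0000; (r_i+r_j)·cross = 38·280.0000 = 10640.0000
edge 4: (18,27.5)→(5.5,39)  cross = 18·39 − 5.5·27.5 = 550.7500; (r_i+r_j)·cross = 23.5·550.7500 = 12942.6250
edge 5: (5.5,39)→(2.5,15)  cross = 5.5·15 − 2.5·39 = -15.0000; (r_i+r_j)·cross = 8·-15.0000 = -120.0000
Σcross = 870.5000 → A = |Σcross|/2 = 435.2500 mm²
Σ(r_i+r_j)·cross = 29135.3750 → first moment M = |Σ|/6 = 4855.8958
R_c = M/A = 4855.8958/435.2500 = 11.1566 mm
θ = 121° = 2.111848 rad
V = θ·R_c·A = 2.111848·11.1566·435.2500 = 10254.916 mm³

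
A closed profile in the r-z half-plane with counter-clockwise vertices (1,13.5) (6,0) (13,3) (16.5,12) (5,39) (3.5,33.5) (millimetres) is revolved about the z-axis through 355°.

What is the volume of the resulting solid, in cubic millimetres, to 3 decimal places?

Volume = 16302.882 mm³

Profile (r,z), 6 vertices: (1,13.5) (6,0) (13,3) (16.5,12) (5,39) (3.5,33.5)
edge 0: (1,13.5)→(6,0)  cross = 1·0 − 6·13.5 = -81.0000; (r_i+r_j)·cross = 7·-81.0000 = -567.0000
edge 1: (6,0)→(13,3)  cross = 6·3 − 13·0 = 18.0000; (r_i+r_j)·cross = 19·18.0000 = 342.0000
edge 2: (13,3)→(16.5,12)  cross = 13·12 − 16.5·3 = 106.5000; (r_i+r_j)·cross = 29.5·106.5000 = 3141.7500
edge 3: (16.5,12)→(5,39)  cross = 16.5·39 − 5·12 = 583.5000; (r_i+r_j)·cross = 21.5·583.5000 = 12545.2500
edge 4: (5,39)→(3.5,33.5)  cross = 5·33.5 − 3.5·39 = 31.0000; (r_i+r_j)·cross = 8.5·31.0000 = 263.5000
edge 5: (3.5,33.5)→(1,13.5)  cross = 3.5·13.5 − 1·33.5 = 13.7500; (r_i+r_j)·cross = 4.5·13.7500 = 61.8750
Σcross = 671.7500 → A = |Σcross|/2 = 335.8750 mm²
Σ(r_i+r_j)·cross = 15787.3750 → first moment M = |Σ|/6 = 2631.2292
R_c = M/A = 2631.2292/335.8750 = 7.8340 mm
θ = 355° = 6.195919 rad
V = θ·R_c·A = 6.195919·7.8340·335.8750 = 16302.882 mm³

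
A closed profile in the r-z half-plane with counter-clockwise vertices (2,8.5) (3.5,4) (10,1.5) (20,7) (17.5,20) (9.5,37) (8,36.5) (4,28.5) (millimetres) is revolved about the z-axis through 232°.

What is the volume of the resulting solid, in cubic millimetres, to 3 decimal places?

Profile (r,z), 8 vertices: (2,8.5) (3.5,4) (10,1.5) (20,7) (17.5,20) (9.5,37) (8,36.5) (4,28.5)
edge 0: (2,8.5)→(3.5,4)  cross = 2·4 − 3.5·8.5 = -21.7500; (r_i+r_j)·cross = 5.5·-21.7500 = -119.6250
edge 1: (3.5,4)→(10,1.5)  cross = 3.5·1.5 − 10·4 = -34.7500; (r_i+r_j)·cross = 13.5·-34.7500 = -469.1250
edge 2: (10,1.5)→(20,7)  cross = 10·7 − 20·1.5 = 40.0000; (r_i+r_j)·cross = 30·40.0000 = 1200.0000
edge 3: (20,7)→(17.5,20)  cross = 20·20 − 17.5·7 = 277.5000; (r_i+r_j)·cross = 37.5·277.5000 = 10406.2500
edge 4: (17.5,20)→(9.5,37)  cross = 17.5·37 − 9.5·20 = 457.5000; (r_i+r_j)·cross = 27·457.5000 = 12352.5000
edge 5: (9.5,37)→(8,36.5)  cross = 9.5·36.5 − 8·37 = 50.7500; (r_i+r_j)·cross = 17.5·50.7500 = 888.1250
edge 6: (8,36.5)→(4,28.5)  cross = 8·28.5 − 4·36.5 = 82.0000; (r_i+r_j)·cross = 12·82.0000 = 984.0000
edge 7: (4,28.5)→(2,8.5)  cross = 4·8.5 − 2·28.5 = -23.0000; (r_i+r_j)·cross = 6·-23.0000 = -138.0000
Σcross = 828.2500 → A = |Σcross|/2 = 414.1250 mm²
Σ(r_i+r_j)·cross = 25104.1250 → first moment M = |Σ|/6 = 4184.0208
R_c = M/A = 4184.0208/414.1250 = 10.1033 mm
θ = 232° = 4.049164 rad
V = θ·R_c·A = 4.049164·10.1033·414.1250 = 16941.786 mm³

Volume = 16941.786 mm³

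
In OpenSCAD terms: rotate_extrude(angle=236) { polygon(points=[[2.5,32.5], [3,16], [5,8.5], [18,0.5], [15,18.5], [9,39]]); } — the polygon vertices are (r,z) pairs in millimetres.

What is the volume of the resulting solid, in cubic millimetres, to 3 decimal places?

Volume = 12915.911 mm³

Profile (r,z), 6 vertices: (2.5,32.5) (3,16) (5,8.5) (18,0.5) (15,18.5) (9,39)
edge 0: (2.5,32.5)→(3,16)  cross = 2.5·16 − 3·32.5 = -57.5000; (r_i+r_j)·cross = 5.5·-57.5000 = -316.2500
edge 1: (3,16)→(5,8.5)  cross = 3·8.5 − 5·16 = -54.5000; (r_i+r_j)·cross = 8·-54.5000 = -436.0000
edge 2: (5,8.5)→(18,0.5)  cross = 5·0.5 − 18·8.5 = -150.5000; (r_i+r_j)·cross = 23·-150.5000 = -3461.5000
edge 3: (18,0.5)→(15,18.5)  cross = 18·18.5 − 15·0.5 = 325.5000; (r_i+r_j)·cross = 33·325.5000 = 10741.5000
edge 4: (15,18.5)→(9,39)  cross = 15·39 − 9·18.5 = 418.5000; (r_i+r_j)·cross = 24·418.5000 = 10044.0000
edge 5: (9,39)→(2.5,32.5)  cross = 9·32.5 − 2.5·39 = 195.0000; (r_i+r_j)·cross = 11.5·195.0000 = 2242.5000
Σcross = 676.5000 → A = |Σcross|/2 = 338.2500 mm²
Σ(r_i+r_j)·cross = 18814.2500 → first moment M = |Σ|/6 = 3135.7083
R_c = M/A = 3135.7083/338.2500 = 9.2704 mm
θ = 236° = 4.118977 rad
V = θ·R_c·A = 4.118977·9.2704·338.2500 = 12915.911 mm³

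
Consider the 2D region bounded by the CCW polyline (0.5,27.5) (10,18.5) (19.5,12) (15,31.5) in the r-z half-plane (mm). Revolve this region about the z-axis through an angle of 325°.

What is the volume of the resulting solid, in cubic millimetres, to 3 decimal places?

Volume = 10624.965 mm³

Profile (r,z), 4 vertices: (0.5,27.5) (10,18.5) (19.5,12) (15,31.5)
edge 0: (0.5,27.5)→(10,18.5)  cross = 0.5·18.5 − 10·27.5 = -265.7500; (r_i+r_j)·cross = 10.5·-265.7500 = -2790.3750
edge 1: (10,18.5)→(19.5,12)  cross = 10·12 − 19.5·18.5 = -240.7500; (r_i+r_j)·cross = 29.5·-240.7500 = -7102.1250
edge 2: (19.5,12)→(15,31.5)  cross = 19.5·31.5 − 15·12 = 434.2500; (r_i+r_j)·cross = 34.5·434.2500 = 14981.6250
edge 3: (15,31.5)→(0.5,27.5)  cross = 15·27.5 − 0.5·31.5 = 396.7500; (r_i+r_j)·cross = 15.5·396.7500 = 6149.6250
Σcross = 324.5000 → A = |Σcross|/2 = 162.2500 mm²
Σ(r_i+r_j)·cross = 11238.7500 → first moment M = |Σ|/6 = 1873.1250
R_c = M/A = 1873.1250/162.2500 = 11.5447 mm
θ = 325° = 5.672320 rad
V = θ·R_c·A = 5.672320·11.5447·162.2500 = 10624.965 mm³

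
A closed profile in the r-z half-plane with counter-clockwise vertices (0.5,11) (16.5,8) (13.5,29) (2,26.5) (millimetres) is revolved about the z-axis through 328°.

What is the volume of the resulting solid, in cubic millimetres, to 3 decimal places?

Volume = 12179.734 mm³

Profile (r,z), 4 vertices: (0.5,11) (16.5,8) (13.5,29) (2,26.5)
edge 0: (0.5,11)→(16.5,8)  cross = 0.5·8 − 16.5·11 = -177.5000; (r_i+r_j)·cross = 17·-177.5000 = -3017.5000
edge 1: (16.5,8)→(13.5,29)  cross = 16.5·29 − 13.5·8 = 370.5000; (r_i+r_j)·cross = 30·370.5000 = 11115.0000
edge 2: (13.5,29)→(2,26.5)  cross = 13.5·26.5 − 2·29 = 299.7500; (r_i+r_j)·cross = 15.5·299.7500 = 4646.1250
edge 3: (2,26.5)→(0.5,11)  cross = 2·11 − 0.5·26.5 = 8.7500; (r_i+r_j)·cross = 2.5·8.7500 = 21.8750
Σcross = 501.5000 → A = |Σcross|/2 = 250.7500 mm²
Σ(r_i+r_j)·cross = 12765.5000 → first moment M = |Σ|/6 = 2127.5833
R_c = M/A = 2127.5833/250.7500 = 8.4849 mm
θ = 328° = 5.724680 rad
V = θ·R_c·A = 5.724680·8.4849·250.7500 = 12179.734 mm³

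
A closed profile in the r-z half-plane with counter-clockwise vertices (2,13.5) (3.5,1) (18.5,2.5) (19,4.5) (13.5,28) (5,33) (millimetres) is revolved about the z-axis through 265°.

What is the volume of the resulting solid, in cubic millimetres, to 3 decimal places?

Profile (r,z), 6 vertices: (2,13.5) (3.5,1) (18.5,2.5) (19,4.5) (13.5,28) (5,33)
edge 0: (2,13.5)→(3.5,1)  cross = 2·1 − 3.5·13.5 = -45.2500; (r_i+r_j)·cross = 5.5·-45.2500 = -248.8750
edge 1: (3.5,1)→(18.5,2.5)  cross = 3.5·2.5 − 18.5·1 = -9.7500; (r_i+r_j)·cross = 22·-9.7500 = -214.5000
edge 2: (18.5,2.5)→(19,4.5)  cross = 18.5·4.5 − 19·2.5 = 35.7500; (r_i+r_j)·cross = 37.5·35.7500 = 1340.6250
edge 3: (19,4.5)→(13.5,28)  cross = 19·28 − 13.5·4.5 = 471.2500; (r_i+r_j)·cross = 32.5·471.2500 = 15315.6250
edge 4: (13.5,28)→(5,33)  cross = 13.5·33 − 5·28 = 305.5000; (r_i+r_j)·cross = 18.5·305.5000 = 5651.7500
edge 5: (5,33)→(2,13.5)  cross = 5·13.5 − 2·33 = 1.5000; (r_i+r_j)·cross = 7·1.5000 = 10.5000
Σcross = 759.0000 → A = |Σcross|/2 = 379.5000 mm²
Σ(r_i+r_j)·cross = 21855.1250 → first moment M = |Σ|/6 = 3642.5208
R_c = M/A = 3642.5208/379.5000 = 9.5982 mm
θ = 265° = 4.625123 rad
V = θ·R_c·A = 4.625123·9.5982·379.5000 = 16847.105 mm³

Volume = 16847.105 mm³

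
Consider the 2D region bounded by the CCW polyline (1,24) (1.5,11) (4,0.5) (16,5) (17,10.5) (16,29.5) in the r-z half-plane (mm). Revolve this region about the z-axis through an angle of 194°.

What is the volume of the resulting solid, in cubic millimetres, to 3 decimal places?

Volume = 11123.161 mm³

Profile (r,z), 6 vertices: (1,24) (1.5,11) (4,0.5) (16,5) (17,10.5) (16,29.5)
edge 0: (1,24)→(1.5,11)  cross = 1·11 − 1.5·24 = -25.0000; (r_i+r_j)·cross = 2.5·-25.0000 = -62.5000
edge 1: (1.5,11)→(4,0.5)  cross = 1.5·0.5 − 4·11 = -43.2500; (r_i+r_j)·cross = 5.5·-43.2500 = -237.8750
edge 2: (4,0.5)→(16,5)  cross = 4·5 − 16·0.5 = 12.0000; (r_i+r_j)·cross = 20·12.0000 = 240.0000
edge 3: (16,5)→(17,10.5)  cross = 16·10.5 − 17·5 = 83.0000; (r_i+r_j)·cross = 33·83.0000 = 2739.0000
edge 4: (17,10.5)→(16,29.5)  cross = 17·29.5 − 16·10.5 = 333.5000; (r_i+r_j)·cross = 33·333.5000 = 11005.5000
edge 5: (16,29.5)→(1,24)  cross = 16·24 − 1·29.5 = 354.5000; (r_i+r_j)·cross = 17·354.5000 = 6026.5000
Σcross = 714.7500 → A = |Σcross|/2 = 357.3750 mm²
Σ(r_i+r_j)·cross = 19710.6250 → first moment M = |Σ|/6 = 3285.1042
R_c = M/A = 3285.1042/357.3750 = 9.1923 mm
θ = 194° = 3.385939 rad
V = θ·R_c·A = 3.385939·9.1923·357.3750 = 11123.161 mm³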